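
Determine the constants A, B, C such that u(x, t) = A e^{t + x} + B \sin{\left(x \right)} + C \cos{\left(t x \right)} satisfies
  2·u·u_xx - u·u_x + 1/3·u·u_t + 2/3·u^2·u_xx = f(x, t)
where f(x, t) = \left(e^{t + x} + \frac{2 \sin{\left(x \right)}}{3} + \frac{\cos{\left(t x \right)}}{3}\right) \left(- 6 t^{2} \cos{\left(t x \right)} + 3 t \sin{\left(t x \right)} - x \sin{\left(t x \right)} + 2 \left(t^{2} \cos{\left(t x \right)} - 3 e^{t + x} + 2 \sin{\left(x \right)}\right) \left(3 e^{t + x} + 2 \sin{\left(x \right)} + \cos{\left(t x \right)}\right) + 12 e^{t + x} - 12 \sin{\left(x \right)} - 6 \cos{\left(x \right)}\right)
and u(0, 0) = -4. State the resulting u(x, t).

Substitute the ansatz u = A e^{t + x} + B \sin{\left(x \right)} + C \cos{\left(t x \right)} into the left-hand side.
Derivatives of the ansatz:
  u_xx = A e^{t} e^{x} - B \sin{\left(x \right)} - C t^{2} \cos{\left(t x \right)}
  u_x = A e^{t} e^{x} + B \cos{\left(x \right)} - C t \sin{\left(t x \right)}
  u_t = A e^{t} e^{x} - C x \sin{\left(t x \right)}
Term by term:
  2·u·u_xx = 2 A^{2} e^{2 t} e^{2 x} - 2 A C t^{2} e^{t} e^{x} \cos{\left(t x \right)} + 2 A C e^{t} e^{x} \cos{\left(t x \right)} - 2 B^{2} \sin^{2}{\left(x \right)} - 2 B C t^{2} \sin{\left(x \right)} \cos{\left(t x \right)} - 2 B C \sin{\left(x \right)} \cos{\left(t x \right)} - 2 C^{2} t^{2} \cos^{2}{\left(t x \right)}
  -u·u_x = - A^{2} e^{2 t} e^{2 x} - A B e^{t} e^{x} \sin{\left(x \right)} - A B e^{t} e^{x} \cos{\left(x \right)} + A C t e^{t} e^{x} \sin{\left(t x \right)} - A C e^{t} e^{x} \cos{\left(t x \right)} - B^{2} \sin{\left(x \right)} \cos{\left(x \right)} + B C t \sin{\left(x \right)} \sin{\left(t x \right)} - B C \cos{\left(x \right)} \cos{\left(t x \right)} + C^{2} t \sin{\left(t x \right)} \cos{\left(t x \right)}
  1/3·u·u_t = \frac{A^{2} e^{2 t} e^{2 x}}{3} + \frac{A B e^{t} e^{x} \sin{\left(x \right)}}{3} - \frac{A C x e^{t} e^{x} \sin{\left(t x \right)}}{3} + \frac{A C e^{t} e^{x} \cos{\left(t x \right)}}{3} - \frac{B C x \sin{\left(x \right)} \sin{\left(t x \right)}}{3} - \frac{C^{2} x \sin{\left(t x \right)} \cos{\left(t x \right)}}{3}
  2/3·u^2·u_xx = \frac{2 A^{3} e^{3 t} e^{3 x}}{3} + \frac{2 A^{2} B e^{2 t} e^{2 x} \sin{\left(x \right)}}{3} - \frac{2 A^{2} C t^{2} e^{2 t} e^{2 x} \cos{\left(t x \right)}}{3} + \frac{4 A^{2} C e^{2 t} e^{2 x} \cos{\left(t x \right)}}{3} - \frac{2 A B^{2} e^{t} e^{x} \sin^{2}{\left(x \right)}}{3} - \frac{4 A B C t^{2} e^{t} e^{x} \sin{\left(x \right)} \cos{\left(t x \right)}}{3} - \frac{4 A C^{2} t^{2} e^{t} e^{x} \cos^{2}{\left(t x \right)}}{3} + \frac{2 A C^{2} e^{t} e^{x} \cos^{2}{\left(t x \right)}}{3} - \frac{2 B^{3} \sin^{3}{\left(x \right)}}{3} - \frac{2 B^{2} C t^{2} \sin^{2}{\left(x \right)} \cos{\left(t x \right)}}{3} - \frac{4 B^{2} C \sin^{2}{\left(x \right)} \cos{\left(t x \right)}}{3} - \frac{4 B C^{2} t^{2} \sin{\left(x \right)} \cos^{2}{\left(t x \right)}}{3} - \frac{2 B C^{2} \sin{\left(x \right)} \cos^{2}{\left(t x \right)}}{3} - \frac{2 C^{3} t^{2} \cos^{3}{\left(t x \right)}}{3}
Sum these and collect like terms in the independent variables.
This must equal f(x, t) identically; expanded, f = 6 t^{2} e^{2 t} e^{2 x} \cos{\left(t x \right)} + 8 t^{2} e^{t} e^{x} \sin{\left(x \right)} \cos{\left(t x \right)} + 4 t^{2} e^{t} e^{x} \cos^{2}{\left(t x \right)} - 6 t^{2} e^{t} e^{x} \cos{\left(t x \right)} + \frac{8 t^{2} \sin^{2}{\left(x \right)} \cos{\left(t x \right)}}{3} + \frac{8 t^{2} \sin{\left(x \right)} \cos^{2}{\left(t x \right)}}{3} - 4 t^{2} \sin{\left(x \right)} \cos{\left(t x \right)} + \frac{2 t^{2} \cos^{3}{\left(t x \right)}}{3} - 2 t^{2} \cos^{2}{\left(t x \right)} + 3 t e^{t} e^{x} \sin{\left(t x \right)} + 2 t \sin{\left(x \right)} \sin{\left(t x \right)} + t \sin{\left(t x \right)} \cos{\left(t x \right)} - x e^{t} e^{x} \sin{\left(t x \right)} - \frac{2 x \sin{\left(x \right)} \sin{\left(t x \right)}}{3} - \frac{x \sin{\left(t x \right)} \cos{\left(t x \right)}}{3} - 18 e^{3 t} e^{3 x} - 12 e^{2 t} e^{2 x} \sin{\left(x \right)} - 12 e^{2 t} e^{2 x} \cos{\left(t x \right)} + 12 e^{2 t} e^{2 x} + 8 e^{t} e^{x} \sin^{2}{\left(x \right)} - 4 e^{t} e^{x} \sin{\left(x \right)} - 6 e^{t} e^{x} \cos{\left(x \right)} - 2 e^{t} e^{x} \cos^{2}{\left(t x \right)} + 4 e^{t} e^{x} \cos{\left(t x \right)} + \frac{16 \sin^{3}{\left(x \right)}}{3} + \frac{16 \sin^{2}{\left(x \right)} \cos{\left(t x \right)}}{3} - 8 \sin^{2}{\left(x \right)} - 4 \sin{\left(x \right)} \cos{\left(x \right)} + \frac{4 \sin{\left(x \right)} \cos^{2}{\left(t x \right)}}{3} - 4 \sin{\left(x \right)} \cos{\left(t x \right)} - 2 \cos{\left(x \right)} \cos{\left(t x \right)}.
Matching coefficients of the independent functions:
(each divided by its leading coefficient; functions giving the same equation are listed together)
  [t^{2} \cos^{2}{\left(t x \right)}, t \sin{\left(t x \right)} \cos{\left(t x \right)}, x \sin{\left(t x \right)} \cos{\left(t x \right)}]:  C^{2} - 1 = 0
  [t^{2} \cos^{3}{\left(t x \right)}]:  C^{3} + 1 = 0
  [e^{2 t} e^{2 x}]:  A^{2} - 9 = 0
  [e^{3 t} e^{3 x}]:  A^{3} + 27 = 0
  [\sin{\left(x \right)} \cos{\left(x \right)}, \sin^{2}{\left(x \right)}]:  B^{2} - 4 = 0
  [\sin{\left(x \right)} \cos{\left(t x \right)}, \cos{\left(x \right)} \cos{\left(t x \right)}, t \sin{\left(x \right)} \sin{\left(t x \right)}, …]:  B C - 2 = 0
  [\sin{\left(x \right)} \cos^{2}{\left(t x \right)}, t^{2} \sin{\left(x \right)} \cos^{2}{\left(t x \right)}]:  B C^{2} + 2 = 0
  [\sin^{2}{\left(x \right)} \cos{\left(t x \right)}, t^{2} \sin^{2}{\left(x \right)} \cos{\left(t x \right)}]:  B^{2} C + 4 = 0
  [e^{t} e^{x} \sin{\left(x \right)}, e^{t} e^{x} \cos{\left(x \right)}]:  A B - 6 = 0
  [e^{t} e^{x} \sin^{2}{\left(x \right)}]:  A B^{2} + 12 = 0
  [e^{t} e^{x} \cos{\left(t x \right)}, t e^{t} e^{x} \sin{\left(t x \right)}, t^{2} e^{t} e^{x} \cos{\left(t x \right)}, …]:  A C - 3 = 0
  [e^{t} e^{x} \cos^{2}{\left(t x \right)}, t^{2} e^{t} e^{x} \cos^{2}{\left(t x \right)}]:  A C^{2} + 3 = 0
  [e^{2 t} e^{2 x} \sin{\left(x \right)}]:  A^{2} B + 18 = 0
  [e^{2 t} e^{2 x} \cos{\left(t x \right)}, t^{2} e^{2 t} e^{2 x} \cos{\left(t x \right)}]:  A^{2} C + 9 = 0
  [t^{2} e^{t} e^{x} \sin{\left(x \right)} \cos{\left(t x \right)}]:  A B C + 6 = 0
  [\sin^{3}{\left(x \right)}]:  B^{3} + 8 = 0
Solving: A = -3, B = -2, C = -1.
Check against the point condition:
  u(0, 0) = -4  ⟹  A + C = -4  ✓
Hence u(x, t) = - 3 e^{t + x} - 2 \sin{\left(x \right)} - \cos{\left(t x \right)}.

Answer: u(x, t) = - 3 e^{t + x} - 2 \sin{\left(x \right)} - \cos{\left(t x \right)}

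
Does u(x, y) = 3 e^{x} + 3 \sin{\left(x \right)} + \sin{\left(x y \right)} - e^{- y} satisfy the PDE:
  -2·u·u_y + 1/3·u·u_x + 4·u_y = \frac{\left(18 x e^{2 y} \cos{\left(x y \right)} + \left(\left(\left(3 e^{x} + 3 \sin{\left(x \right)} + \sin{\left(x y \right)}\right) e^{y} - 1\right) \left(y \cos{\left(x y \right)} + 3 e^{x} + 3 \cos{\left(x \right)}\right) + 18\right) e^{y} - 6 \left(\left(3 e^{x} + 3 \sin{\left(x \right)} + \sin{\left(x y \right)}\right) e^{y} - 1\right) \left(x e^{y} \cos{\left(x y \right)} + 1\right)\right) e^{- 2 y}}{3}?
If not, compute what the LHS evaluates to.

Evaluate each term of the left-hand side for u = 3 e^{x} + 3 \sin{\left(x \right)} + \sin{\left(x y \right)} - e^{- y}.
Derivatives:
  u_y = x \cos{\left(x y \right)} + e^{- y}
  u_x = y \cos{\left(x y \right)} + 3 e^{x} + 3 \cos{\left(x \right)}
Terms:
  -2·u·u_y = - 2 \left(\left(3 e^{x} + 3 \sin{\left(x \right)} + \sin{\left(x y \right)}\right) e^{y} - 1\right) \left(x e^{y} \cos{\left(x y \right)} + 1\right) e^{- 2 y}
  1/3·u·u_x = \frac{\left(\left(3 e^{x} + 3 \sin{\left(x \right)} + \sin{\left(x y \right)}\right) e^{y} - 1\right) \left(y \cos{\left(x y \right)} + 3 e^{x} + 3 \cos{\left(x \right)}\right) e^{- y}}{3}
  4·u_y = 4 x \cos{\left(x y \right)} + 4 e^{- y}
Sum: LHS = \frac{\left(12 x e^{2 y} \cos{\left(x y \right)} + \left(\left(\left(3 e^{x} + 3 \sin{\left(x \right)} + \sin{\left(x y \right)}\right) e^{y} - 1\right) \left(y \cos{\left(x y \right)} + 3 e^{x} + 3 \cos{\left(x \right)}\right) + 12\right) e^{y} - 6 \left(\left(3 e^{x} + 3 \sin{\left(x \right)} + \sin{\left(x y \right)}\right) e^{y} - 1\right) \left(x e^{y} \cos{\left(x y \right)} + 1\right)\right) e^{- 2 y}}{3}
Given right-hand side: \frac{\left(18 x e^{2 y} \cos{\left(x y \right)} + \left(\left(\left(3 e^{x} + 3 \sin{\left(x \right)} + \sin{\left(x y \right)}\right) e^{y} - 1\right) \left(y \cos{\left(x y \right)} + 3 e^{x} + 3 \cos{\left(x \right)}\right) + 18\right) e^{y} - 6 \left(\left(3 e^{x} + 3 \sin{\left(x \right)} + \sin{\left(x y \right)}\right) e^{y} - 1\right) \left(x e^{y} \cos{\left(x y \right)} + 1\right)\right) e^{- 2 y}}{3}. Difference LHS − RHS = - 2 x \cos{\left(x y \right)} - 2 e^{- y} ≠ 0, so u is not a solution.

Answer: No, the LHS evaluates to \frac{\left(12 x e^{2 y} \cos{\left(x y \right)} + \left(\left(\left(3 e^{x} + 3 \sin{\left(x \right)} + \sin{\left(x y \right)}\right) e^{y} - 1\right) \left(y \cos{\left(x y \right)} + 3 e^{x} + 3 \cos{\left(x \right)}\right) + 12\right) e^{y} - 6 \left(\left(3 e^{x} + 3 \sin{\left(x \right)} + \sin{\left(x y \right)}\right) e^{y} - 1\right) \left(x e^{y} \cos{\left(x y \right)} + 1\right)\right) e^{- 2 y}}{3}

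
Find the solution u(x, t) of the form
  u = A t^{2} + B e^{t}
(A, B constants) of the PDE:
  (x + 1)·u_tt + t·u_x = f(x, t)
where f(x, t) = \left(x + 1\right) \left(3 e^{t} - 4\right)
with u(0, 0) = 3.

Substitute the ansatz u = A t^{2} + B e^{t} into the left-hand side.
Derivatives of the ansatz:
  u_tt = 2 A + B e^{t}
  u_x = 0
Term by term:
  (x + 1)·u_tt = 2 A x + 2 A + B x e^{t} + B e^{t}
  t·u_x = 0
So the left-hand side equals
  2 A x + 2 A + B x e^{t} + B e^{t}
This must equal f(x, t) identically; expanded, f = 3 x e^{t} - 4 x + 3 e^{t} - 4.
Matching coefficients of the independent functions:
  [constant term, x]:  2 A = -4
  [x e^{t}, e^{t}]:  B = 3
Solving: A = -2, B = 3.
Check against the point condition:
  u(0, 0) = 3  ⟹  B = 3  ✓
Hence u(x, t) = - 2 t^{2} + 3 e^{t}.

Answer: u(x, t) = - 2 t^{2} + 3 e^{t}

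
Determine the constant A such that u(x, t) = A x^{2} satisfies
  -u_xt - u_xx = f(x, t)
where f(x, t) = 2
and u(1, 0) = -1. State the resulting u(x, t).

Substitute the ansatz u = A x^{2} into the left-hand side.
Derivatives of the ansatz:
  u_xt = 0
  u_xx = 2 A
Term by term:
  -u_xt = 0
  -u_xx = - 2 A
So the left-hand side equals
  - 2 A
This must equal f(x, t) = 2 identically.
Matching coefficients of the independent functions:
  [constant term]:  - 2 A = 2
Solving: A = -1.
Check against the point condition:
  u(1, 0) = -1  ⟹  A = -1  ✓
Hence u(x, t) = - x^{2}.

Answer: u(x, t) = - x^{2}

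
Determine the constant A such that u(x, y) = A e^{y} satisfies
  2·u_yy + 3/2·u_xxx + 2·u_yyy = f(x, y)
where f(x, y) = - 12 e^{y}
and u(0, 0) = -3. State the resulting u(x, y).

Substitute the ansatz u = A e^{y} into the left-hand side.
Derivatives of the ansatz:
  u_yy = A e^{y}
  u_xxx = 0
  u_yyy = A e^{y}
Term by term:
  2·u_yy = 2 A e^{y}
  3/2·u_xxx = 0
  2·u_yyy = 2 A e^{y}
So the left-hand side equals
  4 A e^{y}
This must equal f(x, y) = - 12 e^{y} identically.
Matching coefficients of the independent functions:
  [e^{y}]:  4 A = -12
Solving: A = -3.
Check against the point condition:
  u(0, 0) = -3  ⟹  A = -3  ✓
Hence u(x, y) = - 3 e^{y}.

Answer: u(x, y) = - 3 e^{y}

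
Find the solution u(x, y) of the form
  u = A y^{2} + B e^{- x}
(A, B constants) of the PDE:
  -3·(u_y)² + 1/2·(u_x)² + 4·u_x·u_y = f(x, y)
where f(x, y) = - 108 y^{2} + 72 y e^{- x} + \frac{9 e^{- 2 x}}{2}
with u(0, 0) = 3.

Substitute the ansatz u = A y^{2} + B e^{- x} into the left-hand side.
Derivatives of the ansatz:
  u_y = 2 A y
  u_x = - B e^{- x}
Term by term:
  -3·(u_y)² = - 12 A^{2} y^{2}
  1/2·(u_x)² = \frac{B^{2} e^{- 2 x}}{2}
  4·u_x·u_y = - 8 A B y e^{- x}
So the left-hand side equals
  - 12 A^{2} y^{2} - 8 A B y e^{- x} + \frac{B^{2} e^{- 2 x}}{2}
This must equal f(x, y) = - 108 y^{2} + 72 y e^{- x} + \frac{9 e^{- 2 x}}{2} identically.
Matching coefficients of the independent functions:
  [y^{2}]:  - 12 A^{2} = -108
  [y e^{- x}]:  - 8 A B = 72
  [e^{- 2 x}]:  \frac{B^{2}}{2} = \frac{9}{2}
These equations allow (A, B) = (-3, 3) or (3, -3).
Impose the point condition(s):
  u(0, 0) = 3  ⟹  B = 3
Only A = -3, B = 3 satisfies everything.
Hence u(x, y) = - 3 y^{2} + 3 e^{- x}.

Answer: u(x, y) = - 3 y^{2} + 3 e^{- x}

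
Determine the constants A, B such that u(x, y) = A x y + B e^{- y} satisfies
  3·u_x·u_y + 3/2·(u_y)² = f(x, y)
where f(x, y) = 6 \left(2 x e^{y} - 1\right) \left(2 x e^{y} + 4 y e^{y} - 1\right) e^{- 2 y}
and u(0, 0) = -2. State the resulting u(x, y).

Substitute the ansatz u = A x y + B e^{- y} into the left-hand side.
Derivatives of the ansatz:
  u_x = A y
  u_y = A x - B e^{- y}
Term by term:
  3·u_x·u_y = 3 A^{2} x y - 3 A B y e^{- y}
  3/2·(u_y)² = \frac{3 A^{2} x^{2}}{2} - 3 A B x e^{- y} + \frac{3 B^{2} e^{- 2 y}}{2}
So the left-hand side equals
  \frac{3 A^{2} x^{2}}{2} + 3 A^{2} x y - 3 A B x e^{- y} - 3 A B y e^{- y} + \frac{3 B^{2} e^{- 2 y}}{2}
This must equal f(x, y) identically; expanded, f = 24 x^{2} + 48 x y - 24 x e^{- y} - 24 y e^{- y} + 6 e^{- 2 y}.
Matching coefficients of the independent functions:
  [x^{2}]:  \frac{3 A^{2}}{2} = 24
  [x y]:  3 A^{2} = 48
  [x e^{- y}, y e^{- y}]:  - 3 A B = -24
  [e^{- 2 y}]:  \frac{3 B^{2}}{2} = 6
These equations allow (A, B) = (-4, -2) or (4, 2).
Impose the point condition(s):
  u(0, 0) = -2  ⟹  B = -2
Only A = -4, B = -2 satisfies everything.
Hence u(x, y) = - 4 x y - 2 e^{- y}.

Answer: u(x, y) = - 4 x y - 2 e^{- y}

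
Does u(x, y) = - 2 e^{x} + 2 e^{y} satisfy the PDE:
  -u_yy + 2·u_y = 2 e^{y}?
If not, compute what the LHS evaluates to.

Evaluate each term of the left-hand side for u = - 2 e^{x} + 2 e^{y}.
Derivatives:
  u_yy = 2 e^{y}
  u_y = 2 e^{y}
Terms:
  -u_yy = - 2 e^{y}
  2·u_y = 4 e^{y}
Sum: LHS = 2 e^{y}
This is exactly the given right-hand side, so u is a solution.

Answer: Yes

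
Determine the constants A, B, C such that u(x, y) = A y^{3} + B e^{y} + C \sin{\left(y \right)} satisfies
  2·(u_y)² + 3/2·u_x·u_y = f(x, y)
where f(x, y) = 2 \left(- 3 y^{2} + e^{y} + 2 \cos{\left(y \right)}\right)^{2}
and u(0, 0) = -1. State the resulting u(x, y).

Substitute the ansatz u = A y^{3} + B e^{y} + C \sin{\left(y \right)} into the left-hand side.
Derivatives of the ansatz:
  u_y = 3 A y^{2} + B e^{y} + C \cos{\left(y \right)}
  u_x = 0
Term by term:
  2·(u_y)² = 18 A^{2} y^{4} + 12 A B y^{2} e^{y} + 12 A C y^{2} \cos{\left(y \right)} + 2 B^{2} e^{2 y} + 4 B C e^{y} \cos{\left(y \right)} + 2 C^{2} \cos^{2}{\left(y \right)}
  3/2·u_x·u_y = 0
So the left-hand side equals
  18 A^{2} y^{4} + 12 A B y^{2} e^{y} + 12 A C y^{2} \cos{\left(y \right)} + 2 B^{2} e^{2 y} + 4 B C e^{y} \cos{\left(y \right)} + 2 C^{2} \cos^{2}{\left(y \right)}
This must equal f(x, y) identically; expanded, f = 18 y^{4} - 12 y^{2} e^{y} - 24 y^{2} \cos{\left(y \right)} + 2 e^{2 y} + 8 e^{y} \cos{\left(y \right)} + 8 \cos^{2}{\left(y \right)}.
Matching coefficients of the independent functions:
  [y^{4}]:  18 A^{2} = 18
  [y^{2} e^{y}]:  12 A B = -12
  [y^{2} \cos{\left(y \right)}]:  12 A C = -24
  [e^{y} \cos{\left(y \right)}]:  4 B C = 8
  [e^{2 y}]:  2 B^{2} = 2
  [\cos^{2}{\left(y \right)}]:  2 C^{2} = 8
These equations allow (A, B, C) = (-1, 1, 2) or (1, -1, -2).
Impose the point condition(s):
  u(0, 0) = -1  ⟹  B = -1
Only A = 1, B = -1, C = -2 satisfies everything.
Hence u(x, y) = y^{3} - e^{y} - 2 \sin{\left(y \right)}.

Answer: u(x, y) = y^{3} - e^{y} - 2 \sin{\left(y \right)}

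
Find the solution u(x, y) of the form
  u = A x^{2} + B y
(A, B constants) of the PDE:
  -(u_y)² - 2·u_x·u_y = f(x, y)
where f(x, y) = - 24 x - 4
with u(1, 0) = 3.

Substitute the ansatz u = A x^{2} + B y into the left-hand side.
Derivatives of the ansatz:
  u_y = B
  u_x = 2 A x
Term by term:
  -(u_y)² = - B^{2}
  -2·u_x·u_y = - 4 A B x
So the left-hand side equals
  - 4 A B x - B^{2}
This must equal f(x, y) = - 24 x - 4 identically.
Matching coefficients of the independent functions:
  [constant term]:  - B^{2} = -4
  [x]:  - 4 A B = -24
These equations allow (A, B) = (-3, -2) or (3, 2).
Impose the point condition(s):
  u(1, 0) = 3  ⟹  A = 3
Only A = 3, B = 2 satisfies everything.
Hence u(x, y) = 3 x^{2} + 2 y.

Answer: u(x, y) = 3 x^{2} + 2 y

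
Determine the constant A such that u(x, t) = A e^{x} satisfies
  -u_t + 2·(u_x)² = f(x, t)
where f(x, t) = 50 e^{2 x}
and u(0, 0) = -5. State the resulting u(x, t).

Substitute the ansatz u = A e^{x} into the left-hand side.
Derivatives of the ansatz:
  u_t = 0
  u_x = A e^{x}
Term by term:
  -u_t = 0
  2·(u_x)² = 2 A^{2} e^{2 x}
So the left-hand side equals
  2 A^{2} e^{2 x}
This must equal f(x, t) = 50 e^{2 x} identically.
Matching coefficients of the independent functions:
  [e^{2 x}]:  2 A^{2} = 50
These equations allow (A) = (-5) or (5).
Impose the point condition(s):
  u(0, 0) = -5  ⟹  A = -5
Only A = -5 satisfies everything.
Hence u(x, t) = - 5 e^{x}.

Answer: u(x, t) = - 5 e^{x}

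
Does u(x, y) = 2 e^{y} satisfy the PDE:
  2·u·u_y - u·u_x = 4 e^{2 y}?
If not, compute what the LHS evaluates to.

Answer: No, the LHS evaluates to 8 e^{2 y}

Derivation:
Evaluate each term of the left-hand side for u = 2 e^{y}.
Derivatives:
  u_y = 2 e^{y}
  u_x = 0
Terms:
  2·u·u_y = 8 e^{2 y}
  -u·u_x = 0
Sum: LHS = 8 e^{2 y}
Given right-hand side: 4 e^{2 y}. Difference LHS − RHS = 4 e^{2 y} ≠ 0, so u is not a solution.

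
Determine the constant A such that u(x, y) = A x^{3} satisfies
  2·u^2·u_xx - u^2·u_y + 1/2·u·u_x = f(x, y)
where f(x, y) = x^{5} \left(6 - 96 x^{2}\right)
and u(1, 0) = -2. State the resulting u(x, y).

Substitute the ansatz u = A x^{3} into the left-hand side.
Derivatives of the ansatz:
  u_xx = 6 A x
  u_y = 0
  u_x = 3 A x^{2}
Term by term:
  2·u^2·u_xx = 12 A^{3} x^{7}
  -u^2·u_y = 0
  1/2·u·u_x = \frac{3 A^{2} x^{5}}{2}
So the left-hand side equals
  12 A^{3} x^{7} + \frac{3 A^{2} x^{5}}{2}
This must equal f(x, y) identically; expanded, f = - 96 x^{7} + 6 x^{5}.
Matching coefficients of the independent functions:
  [x^{5}]:  \frac{3 A^{2}}{2} = 6
  [x^{7}]:  12 A^{3} = -96
Solving: A = -2.
Check against the point condition:
  u(1, 0) = -2  ⟹  A = -2  ✓
Hence u(x, y) = - 2 x^{3}.

Answer: u(x, y) = - 2 x^{3}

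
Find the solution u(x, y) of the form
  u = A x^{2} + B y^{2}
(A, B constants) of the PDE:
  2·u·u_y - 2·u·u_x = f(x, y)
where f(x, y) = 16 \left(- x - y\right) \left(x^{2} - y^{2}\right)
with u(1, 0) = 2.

Answer: u(x, y) = 2 x^{2} - 2 y^{2}

Derivation:
Substitute the ansatz u = A x^{2} + B y^{2} into the left-hand side.
Derivatives of the ansatz:
  u_y = 2 B y
  u_x = 2 A x
Term by term:
  2·u·u_y = 4 A B x^{2} y + 4 B^{2} y^{3}
  -2·u·u_x = - 4 A^{2} x^{3} - 4 A B x y^{2}
So the left-hand side equals
  - 4 A^{2} x^{3} + 4 A B x^{2} y - 4 A B x y^{2} + 4 B^{2} y^{3}
This must equal f(x, y) identically; expanded, f = - 16 x^{3} - 16 x^{2} y + 16 x y^{2} + 16 y^{3}.
Matching coefficients of the independent functions:
  [x^{3}]:  - 4 A^{2} = -16
  [y^{3}]:  4 B^{2} = 16
  [x y^{2}]:  - 4 A B = 16
  [x^{2} y]:  4 A B = -16
These equations allow (A, B) = (-2, 2) or (2, -2).
Impose the point condition(s):
  u(1, 0) = 2  ⟹  A = 2
Only A = 2, B = -2 satisfies everything.
Hence u(x, y) = 2 x^{2} - 2 y^{2}.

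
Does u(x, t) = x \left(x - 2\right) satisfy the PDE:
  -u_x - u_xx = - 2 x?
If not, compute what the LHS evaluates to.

Answer: Yes

Derivation:
Evaluate each term of the left-hand side for u = x \left(x - 2\right).
Derivatives:
  u_x = 2 x - 2
  u_xx = 2
Terms:
  -u_x = 2 - 2 x
  -u_xx = -2
Sum: LHS = - 2 x
This is exactly the given right-hand side, so u is a solution.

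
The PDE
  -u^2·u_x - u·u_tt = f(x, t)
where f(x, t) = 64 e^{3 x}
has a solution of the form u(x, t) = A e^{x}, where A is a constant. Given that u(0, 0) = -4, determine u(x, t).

Answer: u(x, t) = - 4 e^{x}

Derivation:
Substitute the ansatz u = A e^{x} into the left-hand side.
Derivatives of the ansatz:
  u_x = A e^{x}
  u_tt = 0
Term by term:
  -u^2·u_x = - A^{3} e^{3 x}
  -u·u_tt = 0
So the left-hand side equals
  - A^{3} e^{3 x}
This must equal f(x, t) = 64 e^{3 x} identically.
Matching coefficients of the independent functions:
  [e^{3 x}]:  - A^{3} = 64
Solving: A = -4.
Check against the point condition:
  u(0, 0) = -4  ⟹  A = -4  ✓
Hence u(x, t) = - 4 e^{x}.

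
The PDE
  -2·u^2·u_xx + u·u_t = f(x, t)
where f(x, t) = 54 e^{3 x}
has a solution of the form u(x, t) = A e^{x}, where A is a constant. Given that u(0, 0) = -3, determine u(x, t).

Substitute the ansatz u = A e^{x} into the left-hand side.
Derivatives of the ansatz:
  u_xx = A e^{x}
  u_t = 0
Term by term:
  -2·u^2·u_xx = - 2 A^{3} e^{3 x}
  u·u_t = 0
So the left-hand side equals
  - 2 A^{3} e^{3 x}
This must equal f(x, t) = 54 e^{3 x} identically.
Matching coefficients of the independent functions:
  [e^{3 x}]:  - 2 A^{3} = 54
Solving: A = -3.
Check against the point condition:
  u(0, 0) = -3  ⟹  A = -3  ✓
Hence u(x, t) = - 3 e^{x}.

Answer: u(x, t) = - 3 e^{x}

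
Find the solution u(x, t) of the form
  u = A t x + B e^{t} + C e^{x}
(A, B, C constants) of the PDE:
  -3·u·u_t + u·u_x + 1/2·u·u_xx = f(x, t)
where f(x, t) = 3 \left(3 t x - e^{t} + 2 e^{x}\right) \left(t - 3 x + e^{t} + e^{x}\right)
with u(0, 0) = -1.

Answer: u(x, t) = - 3 t x + e^{t} - 2 e^{x}

Derivation:
Substitute the ansatz u = A t x + B e^{t} + C e^{x} into the left-hand side.
Derivatives of the ansatz:
  u_t = A x + B e^{t}
  u_x = A t + C e^{x}
  u_xx = C e^{x}
Term by term:
  -3·u·u_t = - 3 A^{2} t x^{2} - 3 A B t x e^{t} - 3 A B x e^{t} - 3 A C x e^{x} - 3 B^{2} e^{2 t} - 3 B C e^{t} e^{x}
  u·u_x = A^{2} t^{2} x + A B t e^{t} + A C t x e^{x} + A C t e^{x} + B C e^{t} e^{x} + C^{2} e^{2 x}
  1/2·u·u_xx = \frac{A C t x e^{x}}{2} + \frac{B C e^{t} e^{x}}{2} + \frac{C^{2} e^{2 x}}{2}
So the left-hand side equals
  A^{2} t^{2} x - 3 A^{2} t x^{2} - 3 A B t x e^{t} + A B t e^{t} - 3 A B x e^{t} + \frac{3 A C t x e^{x}}{2} + A C t e^{x} - 3 A C x e^{x} - 3 B^{2} e^{2 t} - \frac{3 B C e^{t} e^{x}}{2} + \frac{3 C^{2} e^{2 x}}{2}
This must equal f(x, t) identically; expanded, f = 9 t^{2} x - 27 t x^{2} + 9 t x e^{t} + 9 t x e^{x} - 3 t e^{t} + 6 t e^{x} + 9 x e^{t} - 18 x e^{x} - 3 e^{2 t} + 3 e^{t} e^{x} + 6 e^{2 x}.
Matching coefficients of the independent functions:
  [t x^{2}]:  - 3 A^{2} = -27
  [t e^{t}]:  A B = -3
  [t e^{x}]:  A C = 6
  [t^{2} x]:  A^{2} = 9
  [x e^{t}, t x e^{t}]:  - 3 A B = 9
  [x e^{x}]:  - 3 A C = -18
  [e^{t} e^{x}]:  - \frac{3 B C}{2} = 3
  [t x e^{x}]:  \frac{3 A C}{2} = 9
  [e^{2 t}]:  - 3 B^{2} = -3
  [e^{2 x}]:  \frac{3 C^{2}}{2} = 6
These equations allow (A, B, C) = (-3, 1, -2) or (3, -1, 2).
Impose the point condition(s):
  u(0, 0) = -1  ⟹  B + C = -1
Only A = -3, B = 1, C = -2 satisfies everything.
Hence u(x, t) = - 3 t x + e^{t} - 2 e^{x}.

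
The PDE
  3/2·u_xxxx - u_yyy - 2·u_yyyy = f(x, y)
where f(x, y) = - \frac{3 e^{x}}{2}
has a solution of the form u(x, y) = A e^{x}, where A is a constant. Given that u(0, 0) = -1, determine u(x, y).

Substitute the ansatz u = A e^{x} into the left-hand side.
Derivatives of the ansatz:
  u_xxxx = A e^{x}
  u_yyy = 0
  u_yyyy = 0
Term by term:
  3/2·u_xxxx = \frac{3 A e^{x}}{2}
  -u_yyy = 0
  -2·u_yyyy = 0
So the left-hand side equals
  \frac{3 A e^{x}}{2}
This must equal f(x, y) = - \frac{3 e^{x}}{2} identically.
Matching coefficients of the independent functions:
  [e^{x}]:  \frac{3 A}{2} = - \frac{3}{2}
Solving: A = -1.
Check against the point condition:
  u(0, 0) = -1  ⟹  A = -1  ✓
Hence u(x, y) = - e^{x}.

Answer: u(x, y) = - e^{x}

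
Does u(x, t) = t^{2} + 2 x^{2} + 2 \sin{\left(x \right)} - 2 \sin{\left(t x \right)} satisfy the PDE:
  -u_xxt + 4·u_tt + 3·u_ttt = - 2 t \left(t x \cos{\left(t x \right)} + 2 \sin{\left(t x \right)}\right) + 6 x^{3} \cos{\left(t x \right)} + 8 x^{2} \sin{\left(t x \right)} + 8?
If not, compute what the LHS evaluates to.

Answer: Yes

Derivation:
Evaluate each term of the left-hand side for u = t^{2} + 2 x^{2} + 2 \sin{\left(x \right)} - 2 \sin{\left(t x \right)}.
Derivatives:
  u_xxt = 2 t^{2} x \cos{\left(t x \right)} + 4 t \sin{\left(t x \right)}
  u_tt = 2 x^{2} \sin{\left(t x \right)} + 2
  u_ttt = 2 x^{3} \cos{\left(t x \right)}
Terms:
  -u_xxt = - 2 t \left(t x \cos{\left(t x \right)} + 2 \sin{\left(t x \right)}\right)
  4·u_tt = 8 x^{2} \sin{\left(t x \right)} + 8
  3·u_ttt = 6 x^{3} \cos{\left(t x \right)}
Sum: LHS = - 2 t \left(t x \cos{\left(t x \right)} + 2 \sin{\left(t x \right)}\right) + 6 x^{3} \cos{\left(t x \right)} + 8 x^{2} \sin{\left(t x \right)} + 8
This is exactly the given right-hand side, so u is a solution.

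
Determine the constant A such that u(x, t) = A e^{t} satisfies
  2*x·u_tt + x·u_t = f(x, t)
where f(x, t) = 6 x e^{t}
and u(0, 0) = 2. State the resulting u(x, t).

Answer: u(x, t) = 2 e^{t}

Derivation:
Substitute the ansatz u = A e^{t} into the left-hand side.
Derivatives of the ansatz:
  u_tt = A e^{t}
  u_t = A e^{t}
Term by term:
  2*x·u_tt = 2 A x e^{t}
  x·u_t = A x e^{t}
So the left-hand side equals
  3 A x e^{t}
This must equal f(x, t) = 6 x e^{t} identically.
Matching coefficients of the independent functions:
  [x e^{t}]:  3 A = 6
Solving: A = 2.
Check against the point condition:
  u(0, 0) = 2  ⟹  A = 2  ✓
Hence u(x, t) = 2 e^{t}.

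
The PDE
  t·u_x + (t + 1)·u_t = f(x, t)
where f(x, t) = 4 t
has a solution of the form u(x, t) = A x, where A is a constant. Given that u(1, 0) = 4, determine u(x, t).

Substitute the ansatz u = A x into the left-hand side.
Derivatives of the ansatz:
  u_x = A
  u_t = 0
Term by term:
  t·u_x = A t
  (t + 1)·u_t = 0
So the left-hand side equals
  A t
This must equal f(x, t) = 4 t identically.
Matching coefficients of the independent functions:
  [t]:  A = 4
Solving: A = 4.
Check against the point condition:
  u(1, 0) = 4  ⟹  A = 4  ✓
Hence u(x, t) = 4 x.

Answer: u(x, t) = 4 x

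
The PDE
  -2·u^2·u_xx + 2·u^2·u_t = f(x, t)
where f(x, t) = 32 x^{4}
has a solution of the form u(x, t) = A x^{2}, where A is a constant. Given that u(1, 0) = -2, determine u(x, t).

Substitute the ansatz u = A x^{2} into the left-hand side.
Derivatives of the ansatz:
  u_xx = 2 A
  u_t = 0
Term by term:
  -2·u^2·u_xx = - 4 A^{3} x^{4}
  2·u^2·u_t = 0
So the left-hand side equals
  - 4 A^{3} x^{4}
This must equal f(x, t) = 32 x^{4} identically.
Matching coefficients of the independent functions:
  [x^{4}]:  - 4 A^{3} = 32
Solving: A = -2.
Check against the point condition:
  u(1, 0) = -2  ⟹  A = -2  ✓
Hence u(x, t) = - 2 x^{2}.

Answer: u(x, t) = - 2 x^{2}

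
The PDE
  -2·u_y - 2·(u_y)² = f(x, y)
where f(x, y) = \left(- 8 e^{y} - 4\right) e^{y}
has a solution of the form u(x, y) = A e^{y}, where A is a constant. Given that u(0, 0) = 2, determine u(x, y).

Substitute the ansatz u = A e^{y} into the left-hand side.
Derivatives of the ansatz:
  u_y = A e^{y}
Term by term:
  -2·u_y = - 2 A e^{y}
  -2·(u_y)² = - 2 A^{2} e^{2 y}
So the left-hand side equals
  - 2 A^{2} e^{2 y} - 2 A e^{y}
This must equal f(x, y) = \left(- 8 e^{y} - 4\right) e^{y} identically.
Matching coefficients of the independent functions:
  [e^{y}]:  - 2 A = -4
  [e^{2 y}]:  - 2 A^{2} = -8
Solving: A = 2.
Check against the point condition:
  u(0, 0) = 2  ⟹  A = 2  ✓
Hence u(x, y) = 2 e^{y}.

Answer: u(x, y) = 2 e^{y}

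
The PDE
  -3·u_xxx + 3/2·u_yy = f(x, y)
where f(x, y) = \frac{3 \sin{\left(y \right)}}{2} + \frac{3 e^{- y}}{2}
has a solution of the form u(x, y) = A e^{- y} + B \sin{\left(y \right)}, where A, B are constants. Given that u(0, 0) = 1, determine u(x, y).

Substitute the ansatz u = A e^{- y} + B \sin{\left(y \right)} into the left-hand side.
Derivatives of the ansatz:
  u_xxx = 0
  u_yy = A e^{- y} - B \sin{\left(y \right)}
Term by term:
  -3·u_xxx = 0
  3/2·u_yy = \frac{3 A e^{- y}}{2} - \frac{3 B \sin{\left(y \right)}}{2}
So the left-hand side equals
  \frac{3 A e^{- y}}{2} - \frac{3 B \sin{\left(y \right)}}{2}
This must equal f(x, y) = \frac{3 \sin{\left(y \right)}}{2} + \frac{3 e^{- y}}{2} identically.
Matching coefficients of the independent functions:
  [e^{- y}]:  \frac{3 A}{2} = \frac{3}{2}
  [\sin{\left(y \right)}]:  - \frac{3 B}{2} = \frac{3}{2}
Solving: A = 1, B = -1.
Check against the point condition:
  u(0, 0) = 1  ⟹  A = 1  ✓
Hence u(x, y) = - \sin{\left(y \right)} + e^{- y}.

Answer: u(x, y) = - \sin{\left(y \right)} + e^{- y}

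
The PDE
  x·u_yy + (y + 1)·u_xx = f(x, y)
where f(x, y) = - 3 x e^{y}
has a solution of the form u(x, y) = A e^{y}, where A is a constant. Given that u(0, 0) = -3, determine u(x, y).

Substitute the ansatz u = A e^{y} into the left-hand side.
Derivatives of the ansatz:
  u_yy = A e^{y}
  u_xx = 0
Term by term:
  x·u_yy = A x e^{y}
  (y + 1)·u_xx = 0
So the left-hand side equals
  A x e^{y}
This must equal f(x, y) = - 3 x e^{y} identically.
Matching coefficients of the independent functions:
  [x e^{y}]:  A = -3
Solving: A = -3.
Check against the point condition:
  u(0, 0) = -3  ⟹  A = -3  ✓
Hence u(x, y) = - 3 e^{y}.

Answer: u(x, y) = - 3 e^{y}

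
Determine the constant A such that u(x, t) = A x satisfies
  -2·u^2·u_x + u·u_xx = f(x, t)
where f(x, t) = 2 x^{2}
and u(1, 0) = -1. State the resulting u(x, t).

Substitute the ansatz u = A x into the left-hand side.
Derivatives of the ansatz:
  u_x = A
  u_xx = 0
Term by term:
  -2·u^2·u_x = - 2 A^{3} x^{2}
  u·u_xx = 0
So the left-hand side equals
  - 2 A^{3} x^{2}
This must equal f(x, t) = 2 x^{2} identically.
Matching coefficients of the independent functions:
  [x^{2}]:  - 2 A^{3} = 2
Solving: A = -1.
Check against the point condition:
  u(1, 0) = -1  ⟹  A = -1  ✓
Hence u(x, t) = - x.

Answer: u(x, t) = - x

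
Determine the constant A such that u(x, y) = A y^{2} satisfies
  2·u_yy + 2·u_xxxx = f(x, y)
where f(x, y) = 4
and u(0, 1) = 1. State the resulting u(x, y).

Substitute the ansatz u = A y^{2} into the left-hand side.
Derivatives of the ansatz:
  u_yy = 2 A
  u_xxxx = 0
Term by term:
  2·u_yy = 4 A
  2·u_xxxx = 0
So the left-hand side equals
  4 A
This must equal f(x, y) = 4 identically.
Matching coefficients of the independent functions:
  [constant term]:  4 A = 4
Solving: A = 1.
Check against the point condition:
  u(0, 1) = 1  ⟹  A = 1  ✓
Hence u(x, y) = y^{2}.

Answer: u(x, y) = y^{2}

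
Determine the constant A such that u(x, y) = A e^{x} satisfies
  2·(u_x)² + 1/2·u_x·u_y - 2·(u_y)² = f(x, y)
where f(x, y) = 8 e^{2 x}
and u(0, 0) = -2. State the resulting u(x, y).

Answer: u(x, y) = - 2 e^{x}

Derivation:
Substitute the ansatz u = A e^{x} into the left-hand side.
Derivatives of the ansatz:
  u_x = A e^{x}
  u_y = 0
Term by term:
  2·(u_x)² = 2 A^{2} e^{2 x}
  1/2·u_x·u_y = 0
  -2·(u_y)² = 0
So the left-hand side equals
  2 A^{2} e^{2 x}
This must equal f(x, y) = 8 e^{2 x} identically.
Matching coefficients of the independent functions:
  [e^{2 x}]:  2 A^{2} = 8
These equations allow (A) = (-2) or (2).
Impose the point condition(s):
  u(0, 0) = -2  ⟹  A = -2
Only A = -2 satisfies everything.
Hence u(x, y) = - 2 e^{x}.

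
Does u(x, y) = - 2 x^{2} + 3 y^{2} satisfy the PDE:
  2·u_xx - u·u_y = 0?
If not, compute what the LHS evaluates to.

Evaluate each term of the left-hand side for u = - 2 x^{2} + 3 y^{2}.
Derivatives:
  u_xx = -4
  u_y = 6 y
Terms:
  2·u_xx = -8
  -u·u_y = 12 x^{2} y - 18 y^{3}
Sum: LHS = 12 x^{2} y - 18 y^{3} - 8
Given right-hand side: 0. Difference LHS − RHS = 12 x^{2} y - 18 y^{3} - 8 ≠ 0, so u is not a solution.

Answer: No, the LHS evaluates to 12 x^{2} y - 18 y^{3} - 8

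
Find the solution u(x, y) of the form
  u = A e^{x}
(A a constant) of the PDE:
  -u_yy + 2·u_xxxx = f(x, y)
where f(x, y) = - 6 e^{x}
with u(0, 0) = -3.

Answer: u(x, y) = - 3 e^{x}

Derivation:
Substitute the ansatz u = A e^{x} into the left-hand side.
Derivatives of the ansatz:
  u_yy = 0
  u_xxxx = A e^{x}
Term by term:
  -u_yy = 0
  2·u_xxxx = 2 A e^{x}
So the left-hand side equals
  2 A e^{x}
This must equal f(x, y) = - 6 e^{x} identically.
Matching coefficients of the independent functions:
  [e^{x}]:  2 A = -6
Solving: A = -3.
Check against the point condition:
  u(0, 0) = -3  ⟹  A = -3  ✓
Hence u(x, y) = - 3 e^{x}.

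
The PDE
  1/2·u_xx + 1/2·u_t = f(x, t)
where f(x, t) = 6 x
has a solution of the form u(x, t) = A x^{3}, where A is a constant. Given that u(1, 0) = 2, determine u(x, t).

Answer: u(x, t) = 2 x^{3}

Derivation:
Substitute the ansatz u = A x^{3} into the left-hand side.
Derivatives of the ansatz:
  u_xx = 6 A x
  u_t = 0
Term by term:
  1/2·u_xx = 3 A x
  1/2·u_t = 0
So the left-hand side equals
  3 A x
This must equal f(x, t) = 6 x identically.
Matching coefficients of the independent functions:
  [x]:  3 A = 6
Solving: A = 2.
Check against the point condition:
  u(1, 0) = 2  ⟹  A = 2  ✓
Hence u(x, t) = 2 x^{3}.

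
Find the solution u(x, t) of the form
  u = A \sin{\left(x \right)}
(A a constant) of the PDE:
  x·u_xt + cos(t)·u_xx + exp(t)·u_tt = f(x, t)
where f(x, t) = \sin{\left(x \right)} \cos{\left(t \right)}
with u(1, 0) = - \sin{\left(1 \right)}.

Answer: u(x, t) = - \sin{\left(x \right)}

Derivation:
Substitute the ansatz u = A \sin{\left(x \right)} into the left-hand side.
Derivatives of the ansatz:
  u_xt = 0
  u_xx = - A \sin{\left(x \right)}
  u_tt = 0
Term by term:
  x·u_xt = 0
  cos(t)·u_xx = - A \sin{\left(x \right)} \cos{\left(t \right)}
  exp(t)·u_tt = 0
So the left-hand side equals
  - A \sin{\left(x \right)} \cos{\left(t \right)}
This must equal f(x, t) = \sin{\left(x \right)} \cos{\left(t \right)} identically.
Matching coefficients of the independent functions:
  [\sin{\left(x \right)} \cos{\left(t \right)}]:  - A = 1
Solving: A = -1.
Check against the point condition:
  u(1, 0) = - \sin{\left(1 \right)}  ⟹  A \sin{\left(1 \right)} = - \sin{\left(1 \right)}  ✓
Hence u(x, t) = - \sin{\left(x \right)}.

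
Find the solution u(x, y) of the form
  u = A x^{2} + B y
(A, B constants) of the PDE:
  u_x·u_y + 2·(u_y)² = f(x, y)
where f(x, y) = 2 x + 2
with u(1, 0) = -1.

Answer: u(x, y) = - x^{2} - y

Derivation:
Substitute the ansatz u = A x^{2} + B y into the left-hand side.
Derivatives of the ansatz:
  u_x = 2 A x
  u_y = B
Term by term:
  u_x·u_y = 2 A B x
  2·(u_y)² = 2 B^{2}
So the left-hand side equals
  2 A B x + 2 B^{2}
This must equal f(x, y) = 2 x + 2 identically.
Matching coefficients of the independent functions:
  [constant term]:  2 B^{2} = 2
  [x]:  2 A B = 2
These equations allow (A, B) = (-1, -1) or (1, 1).
Impose the point condition(s):
  u(1, 0) = -1  ⟹  A = -1
Only A = -1, B = -1 satisfies everything.
Hence u(x, y) = - x^{2} - y.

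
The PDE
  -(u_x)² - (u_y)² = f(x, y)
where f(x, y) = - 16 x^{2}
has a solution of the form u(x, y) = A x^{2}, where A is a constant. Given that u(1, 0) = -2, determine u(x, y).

Substitute the ansatz u = A x^{2} into the left-hand side.
Derivatives of the ansatz:
  u_x = 2 A x
  u_y = 0
Term by term:
  -(u_x)² = - 4 A^{2} x^{2}
  -(u_y)² = 0
So the left-hand side equals
  - 4 A^{2} x^{2}
This must equal f(x, y) = - 16 x^{2} identically.
Matching coefficients of the independent functions:
  [x^{2}]:  - 4 A^{2} = -16
These equations allow (A) = (-2) or (2).
Impose the point condition(s):
  u(1, 0) = -2  ⟹  A = -2
Only A = -2 satisfies everything.
Hence u(x, y) = - 2 x^{2}.

Answer: u(x, y) = - 2 x^{2}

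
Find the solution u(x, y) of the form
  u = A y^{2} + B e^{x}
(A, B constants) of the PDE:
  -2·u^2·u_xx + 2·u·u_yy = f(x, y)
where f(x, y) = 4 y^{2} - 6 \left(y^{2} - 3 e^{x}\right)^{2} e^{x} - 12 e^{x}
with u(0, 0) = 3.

Substitute the ansatz u = A y^{2} + B e^{x} into the left-hand side.
Derivatives of the ansatz:
  u_xx = B e^{x}
  u_yy = 2 A
Term by term:
  -2·u^2·u_xx = - 2 A^{2} B y^{4} e^{x} - 4 A B^{2} y^{2} e^{2 x} - 2 B^{3} e^{3 x}
  2·u·u_yy = 4 A^{2} y^{2} + 4 A B e^{x}
So the left-hand side equals
  - 2 A^{2} B y^{4} e^{x} + 4 A^{2} y^{2} - 4 A B^{2} y^{2} e^{2 x} + 4 A B e^{x} - 2 B^{3} e^{3 x}
This must equal f(x, y) identically; expanded, f = - 6 y^{4} e^{x} + 36 y^{2} e^{2 x} + 4 y^{2} - 54 e^{3 x} - 12 e^{x}.
Matching coefficients of the independent functions:
  [y^{2}]:  4 A^{2} = 4
  [y^{2} e^{2 x}]:  - 4 A B^{2} = 36
  [y^{4} e^{x}]:  - 2 A^{2} B = -6
  [e^{x}]:  4 A B = -12
  [e^{3 x}]:  - 2 B^{3} = -54
Solving: A = -1, B = 3.
Check against the point condition:
  u(0, 0) = 3  ⟹  B = 3  ✓
Hence u(x, y) = - y^{2} + 3 e^{x}.

Answer: u(x, y) = - y^{2} + 3 e^{x}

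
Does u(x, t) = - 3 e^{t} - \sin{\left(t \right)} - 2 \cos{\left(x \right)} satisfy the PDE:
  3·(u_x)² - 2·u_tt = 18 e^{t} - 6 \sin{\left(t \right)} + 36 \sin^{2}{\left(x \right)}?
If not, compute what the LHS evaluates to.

Answer: No, the LHS evaluates to 6 e^{t} - 2 \sin{\left(t \right)} + 12 \sin^{2}{\left(x \right)}

Derivation:
Evaluate each term of the left-hand side for u = - 3 e^{t} - \sin{\left(t \right)} - 2 \cos{\left(x \right)}.
Derivatives:
  u_x = 2 \sin{\left(x \right)}
  u_tt = - 3 e^{t} + \sin{\left(t \right)}
Terms:
  3·(u_x)² = 12 \sin^{2}{\left(x \right)}
  -2·u_tt = 6 e^{t} - 2 \sin{\left(t \right)}
Sum: LHS = 6 e^{t} - 2 \sin{\left(t \right)} + 12 \sin^{2}{\left(x \right)}
Given right-hand side: 18 e^{t} - 6 \sin{\left(t \right)} + 36 \sin^{2}{\left(x \right)}. Difference LHS − RHS = - 12 e^{t} + 4 \sin{\left(t \right)} - 24 \sin^{2}{\left(x \right)} ≠ 0, so u is not a solution.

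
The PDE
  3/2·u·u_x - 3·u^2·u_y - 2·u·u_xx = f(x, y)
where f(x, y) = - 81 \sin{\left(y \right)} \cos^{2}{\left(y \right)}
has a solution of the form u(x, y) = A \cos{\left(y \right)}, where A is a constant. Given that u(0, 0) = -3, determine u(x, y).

Substitute the ansatz u = A \cos{\left(y \right)} into the left-hand side.
Derivatives of the ansatz:
  u_x = 0
  u_y = - A \sin{\left(y \right)}
  u_xx = 0
Term by term:
  3/2·u·u_x = 0
  -3·u^2·u_y = 3 A^{3} \sin{\left(y \right)} \cos^{2}{\left(y \right)}
  -2·u·u_xx = 0
So the left-hand side equals
  3 A^{3} \sin{\left(y \right)} \cos^{2}{\left(y \right)}
This must equal f(x, y) = - 81 \sin{\left(y \right)} \cos^{2}{\left(y \right)} identically.
Matching coefficients of the independent functions:
  [\sin{\left(y \right)} \cos^{2}{\left(y \right)}]:  3 A^{3} = -81
Solving: A = -3.
Check against the point condition:
  u(0, 0) = -3  ⟹  A = -3  ✓
Hence u(x, y) = - 3 \cos{\left(y \right)}.

Answer: u(x, y) = - 3 \cos{\left(y \right)}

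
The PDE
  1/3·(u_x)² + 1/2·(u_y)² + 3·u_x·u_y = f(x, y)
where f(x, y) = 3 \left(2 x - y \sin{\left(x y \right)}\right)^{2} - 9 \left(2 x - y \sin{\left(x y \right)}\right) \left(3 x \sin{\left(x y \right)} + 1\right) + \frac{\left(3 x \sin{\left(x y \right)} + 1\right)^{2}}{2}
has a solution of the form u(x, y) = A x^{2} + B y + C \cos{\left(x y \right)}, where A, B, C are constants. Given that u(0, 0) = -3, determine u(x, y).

Substitute the ansatz u = A x^{2} + B y + C \cos{\left(x y \right)} into the left-hand side.
Derivatives of the ansatz:
  u_x = 2 A x - C y \sin{\left(x y \right)}
  u_y = B - C x \sin{\left(x y \right)}
Term by term:
  1/3·(u_x)² = \frac{4 A^{2} x^{2}}{3} - \frac{4 A C x y \sin{\left(x y \right)}}{3} + \frac{C^{2} y^{2} \sin^{2}{\left(x y \right)}}{3}
  1/2·(u_y)² = \frac{B^{2}}{2} - B C x \sin{\left(x y \right)} + \frac{C^{2} x^{2} \sin^{2}{\left(x y \right)}}{2}
  3·u_x·u_y = 6 A B x - 6 A C x^{2} \sin{\left(x y \right)} - 3 B C y \sin{\left(x y \right)} + 3 C^{2} x y \sin^{2}{\left(x y \right)}
So the left-hand side equals
  \frac{4 A^{2} x^{2}}{3} + 6 A B x - 6 A C x^{2} \sin{\left(x y \right)} - \frac{4 A C x y \sin{\left(x y \right)}}{3} + \frac{B^{2}}{2} - B C x \sin{\left(x y \right)} - 3 B C y \sin{\left(x y \right)} + \frac{C^{2} x^{2} \sin^{2}{\left(x y \right)}}{2} + 3 C^{2} x y \sin^{2}{\left(x y \right)} + \frac{C^{2} y^{2} \sin^{2}{\left(x y \right)}}{3}
This must equal f(x, y) identically; expanded, f = \frac{9 x^{2} \sin^{2}{\left(x y \right)}}{2} - 54 x^{2} \sin{\left(x y \right)} + 12 x^{2} + 27 x y \sin^{2}{\left(x y \right)} - 12 x y \sin{\left(x y \right)} + 3 x \sin{\left(x y \right)} - 18 x + 3 y^{2} \sin^{2}{\left(x y \right)} + 9 y \sin{\left(x y \right)} + \frac{1}{2}.
Matching coefficients of the independent functions:
  [constant term]:  \frac{B^{2}}{2} = \frac{1}{2}
  [x]:  6 A B = -18
  [x^{2}]:  \frac{4 A^{2}}{3} = 12
  [x \sin{\left(x y \right)}]:  - B C = 3
  [x^{2} \sin{\left(x y \right)}]:  - 6 A C = -54
  [x^{2} \sin^{2}{\left(x y \right)}]:  \frac{C^{2}}{2} = \frac{9}{2}
  [y \sin{\left(x y \right)}]:  - 3 B C = 9
  [y^{2} \sin^{2}{\left(x y \right)}]:  \frac{C^{2}}{3} = 3
  [x y \sin{\left(x y \right)}]:  - \frac{4 A C}{3} = -12
  [x y \sin^{2}{\left(x y \right)}]:  3 C^{2} = 27
These equations allow (A, B, C) = (-3, 1, -3) or (3, -1, 3).
Impose the point condition(s):
  u(0, 0) = -3  ⟹  C = -3
Only A = -3, B = 1, C = -3 satisfies everything.
Hence u(x, y) = - 3 x^{2} + y - 3 \cos{\left(x y \right)}.

Answer: u(x, y) = - 3 x^{2} + y - 3 \cos{\left(x y \right)}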